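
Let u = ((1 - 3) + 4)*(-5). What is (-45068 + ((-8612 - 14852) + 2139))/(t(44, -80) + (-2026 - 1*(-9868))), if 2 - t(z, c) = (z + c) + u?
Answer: -22131/2630 ≈ -8.4148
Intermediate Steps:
u = -10 (u = (-2 + 4)*(-5) = 2*(-5) = -10)
t(z, c) = 12 - c - z (t(z, c) = 2 - ((z + c) - 10) = 2 - ((c + z) - 10) = 2 - (-10 + c + z) = 2 + (10 - c - z) = 12 - c - z)
(-45068 + ((-8612 - 14852) + 2139))/(t(44, -80) + (-2026 - 1*(-9868))) = (-45068 + ((-8612 - 14852) + 2139))/((12 - 1*(-80) - 1*44) + (-2026 - 1*(-9868))) = (-45068 + (-23464 + 2139))/((12 + 80 - 44) + (-2026 + 9868)) = (-45068 - 21325)/(48 + 7842) = -66393/7890 = -66393*1/7890 = -22131/2630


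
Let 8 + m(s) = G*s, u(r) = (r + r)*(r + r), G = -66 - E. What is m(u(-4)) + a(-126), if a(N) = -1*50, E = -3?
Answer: -4090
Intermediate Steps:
G = -63 (G = -66 - 1*(-3) = -66 + 3 = -63)
u(r) = 4*r² (u(r) = (2*r)*(2*r) = 4*r²)
m(s) = -8 - 63*s
a(N) = -50
m(u(-4)) + a(-126) = (-8 - 252*(-4)²) - 50 = (-8 - 252*16) - 50 = (-8 - 63*64) - 50 = (-8 - 4032) - 50 = -4040 - 50 = -4090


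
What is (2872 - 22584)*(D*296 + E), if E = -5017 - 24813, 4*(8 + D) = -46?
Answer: 701786624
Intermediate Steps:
D = -39/2 (D = -8 + (¼)*(-46) = -8 - 23/2 = -39/2 ≈ -19.500)
E = -29830
(2872 - 22584)*(D*296 + E) = (2872 - 22584)*(-39/2*296 - 29830) = -19712*(-5772 - 29830) = -19712*(-35602) = 701786624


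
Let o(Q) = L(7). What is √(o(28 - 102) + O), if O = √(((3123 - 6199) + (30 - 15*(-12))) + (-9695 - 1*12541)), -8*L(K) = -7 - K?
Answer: √(7 + 4*I*√25102)/2 ≈ 8.9497 + 8.8514*I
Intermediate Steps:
L(K) = 7/8 + K/8 (L(K) = -(-7 - K)/8 = 7/8 + K/8)
o(Q) = 7/4 (o(Q) = 7/8 + (⅛)*7 = 7/8 + 7/8 = 7/4)
O = I*√25102 (O = √((-3076 + (30 + 180)) + (-9695 - 12541)) = √((-3076 + 210) - 22236) = √(-2866 - 22236) = √(-25102) = I*√25102 ≈ 158.44*I)
√(o(28 - 102) + O) = √(7/4 + I*√25102)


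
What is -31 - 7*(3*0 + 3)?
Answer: -52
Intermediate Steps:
-31 - 7*(3*0 + 3) = -31 - 7*(0 + 3) = -31 - 7*3 = -31 - 21 = -52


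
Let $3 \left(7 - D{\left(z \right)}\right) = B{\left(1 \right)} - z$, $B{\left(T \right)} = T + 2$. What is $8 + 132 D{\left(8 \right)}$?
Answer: $1152$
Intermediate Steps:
$B{\left(T \right)} = 2 + T$
$D{\left(z \right)} = 6 + \frac{z}{3}$ ($D{\left(z \right)} = 7 - \frac{\left(2 + 1\right) - z}{3} = 7 - \frac{3 - z}{3} = 7 + \left(-1 + \frac{z}{3}\right) = 6 + \frac{z}{3}$)
$8 + 132 D{\left(8 \right)} = 8 + 132 \left(6 + \frac{1}{3} \cdot 8\right) = 8 + 132 \left(6 + \frac{8}{3}\right) = 8 + 132 \cdot \frac{26}{3} = 8 + 1144 = 1152$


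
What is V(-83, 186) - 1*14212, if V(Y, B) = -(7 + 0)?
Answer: -14219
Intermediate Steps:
V(Y, B) = -7 (V(Y, B) = -1*7 = -7)
V(-83, 186) - 1*14212 = -7 - 1*14212 = -7 - 14212 = -14219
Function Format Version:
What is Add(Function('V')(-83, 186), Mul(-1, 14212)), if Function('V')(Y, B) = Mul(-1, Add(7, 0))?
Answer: -14219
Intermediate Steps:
Function('V')(Y, B) = -7 (Function('V')(Y, B) = Mul(-1, 7) = -7)
Add(Function('V')(-83, 186), Mul(-1, 14212)) = Add(-7, Mul(-1, 14212)) = Add(-7, -14212) = -14219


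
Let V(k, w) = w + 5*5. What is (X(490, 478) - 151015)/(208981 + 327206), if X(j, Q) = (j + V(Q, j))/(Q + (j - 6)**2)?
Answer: -35448354005/125861319258 ≈ -0.28165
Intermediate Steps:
V(k, w) = 25 + w (V(k, w) = w + 25 = 25 + w)
X(j, Q) = (25 + 2*j)/(Q + (-6 + j)**2) (X(j, Q) = (j + (25 + j))/(Q + (j - 6)**2) = (25 + 2*j)/(Q + (-6 + j)**2))
(X(490, 478) - 151015)/(208981 + 327206) = ((25 + 2*490)/(478 + (-6 + 490)**2) - 151015)/(208981 + 327206) = ((25 + 980)/(478 + 484**2) - 151015)/536187 = (1005/(478 + 234256) - 151015)*(1/536187) = (1005/234734 - 151015)*(1/536187) = -35448354005/234734*1/536187 = -35448354005/125861319258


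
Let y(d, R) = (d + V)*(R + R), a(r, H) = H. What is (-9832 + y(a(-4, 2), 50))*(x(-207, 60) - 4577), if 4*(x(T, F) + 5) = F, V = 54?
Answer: 19327544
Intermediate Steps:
x(T, F) = -5 + F/4
y(d, R) = 2*R*(54 + d) (y(d, R) = (d + 54)*(R + R) = (54 + d)*(2*R) = 2*R*(54 + d))
(-9832 + y(a(-4, 2), 50))*(x(-207, 60) - 4577) = (-9832 + 2*50*(54 + 2))*((-5 + (1/4)*60) - 4577) = (-9832 + 2*50*56)*((-5 + 15) - 4577) = (-9832 + 5600)*(10 - 4577) = -4232*(-4567) = 19327544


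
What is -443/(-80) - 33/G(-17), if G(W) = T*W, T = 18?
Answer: 23033/4080 ≈ 5.6453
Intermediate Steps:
G(W) = 18*W
-443/(-80) - 33/G(-17) = -443/(-80) - 33/(18*(-17)) = -443*(-1/80) - 33/(-306) = 443/80 - 33*(-1/306) = 443/80 + 11/102 = 23033/4080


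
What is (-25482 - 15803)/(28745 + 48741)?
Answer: -41285/77486 ≈ -0.53281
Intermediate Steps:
(-25482 - 15803)/(28745 + 48741) = -41285/77486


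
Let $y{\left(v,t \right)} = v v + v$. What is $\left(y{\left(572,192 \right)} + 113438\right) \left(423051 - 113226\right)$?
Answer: $136692931050$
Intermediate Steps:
$y{\left(v,t \right)} = v + v^{2}$ ($y{\left(v,t \right)} = v^{2} + v = v + v^{2}$)
$\left(y{\left(572,192 \right)} + 113438\right) \left(423051 - 113226\right) = \left(572 \left(1 + 572\right) + 113438\right) \left(423051 - 113226\right) = \left(572 \cdot 573 + 113438\right) 309825 = \left(327756 + 113438\right) 309825 = 441194 \cdot 309825 = 136692931050$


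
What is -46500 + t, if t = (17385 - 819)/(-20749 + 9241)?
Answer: -89189761/1918 ≈ -46501.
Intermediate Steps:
t = -2761/1918 (t = 16566/(-11508) = 16566*(-1/11508) = -2761/1918 ≈ -1.4395)
-46500 + t = -46500 - 2761/1918 = -89189761/1918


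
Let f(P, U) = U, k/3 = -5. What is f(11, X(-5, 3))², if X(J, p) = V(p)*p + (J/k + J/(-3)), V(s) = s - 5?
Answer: 16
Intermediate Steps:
V(s) = -5 + s
k = -15 (k = 3*(-5) = -15)
X(J, p) = -2*J/5 + p*(-5 + p) (X(J, p) = (-5 + p)*p + (J/(-15) + J/(-3)) = p*(-5 + p) + (J*(-1/15) + J*(-⅓)) = p*(-5 + p) + (-J/15 - J/3) = p*(-5 + p) - 2*J/5 = -2*J/5 + p*(-5 + p))
f(11, X(-5, 3))² = (-⅖*(-5) + 3*(-5 + 3))² = (2 + 3*(-2))² = (2 - 6)² = (-4)² = 16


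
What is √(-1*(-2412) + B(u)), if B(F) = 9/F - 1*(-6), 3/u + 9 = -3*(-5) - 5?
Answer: 3*√269 ≈ 49.204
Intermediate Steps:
u = 3 (u = 3/(-9 + (-3*(-5) - 5)) = 3/(-9 + (15 - 5)) = 3/(-9 + 10) = 3/1 = 3*1 = 3)
B(F) = 6 + 9/F (B(F) = 9/F + 6 = 6 + 9/F)
√(-1*(-2412) + B(u)) = √(-1*(-2412) + (6 + 9/3)) = √(2412 + (6 + 9*(⅓))) = √(2412 + (6 + 3)) = √(2412 + 9) = √2421 = 3*√269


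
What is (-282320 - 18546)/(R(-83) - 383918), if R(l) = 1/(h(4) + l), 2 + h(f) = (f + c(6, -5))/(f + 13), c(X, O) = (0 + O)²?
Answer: 426026256/543627905 ≈ 0.78367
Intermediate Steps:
c(X, O) = O²
h(f) = -2 + (25 + f)/(13 + f) (h(f) = -2 + (f + (-5)²)/(f + 13) = -2 + (f + 25)/(13 + f) = -2 + (25 + f)/(13 + f))
R(l) = 1/(-5/17 + l) (R(l) = 1/((-1 - 1*4)/(13 + 4) + l) = 1/((-1 - 4)/17 + l) = 1/((1/17)*(-5) + l) = 1/(-5/17 + l))
(-282320 - 18546)/(R(-83) - 383918) = (-282320 - 18546)/(17/(-5 + 17*(-83)) - 383918) = -300866/(17/(-5 - 1411) - 383918) = -300866/(17/(-1416) - 383918) = -300866/(17*(-1/1416) - 383918) = -300866/(-17/1416 - 383918) = -300866/(-543627905/1416) = -300866*(-1416/543627905) = 426026256/543627905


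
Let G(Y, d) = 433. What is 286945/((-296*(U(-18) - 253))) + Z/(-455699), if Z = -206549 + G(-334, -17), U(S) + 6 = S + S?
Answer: 29751719735/7958327336 ≈ 3.7384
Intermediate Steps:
U(S) = -6 + 2*S (U(S) = -6 + (S + S) = -6 + 2*S)
Z = -206116 (Z = -206549 + 433 = -206116)
286945/((-296*(U(-18) - 253))) + Z/(-455699) = 286945/((-296*((-6 + 2*(-18)) - 253))) - 206116/(-455699) = 286945/((-296*((-6 - 36) - 253))) - 206116*(-1/455699) = 286945/((-296*(-42 - 253))) + 206116/455699 = 286945/((-296*(-295))) + 206116/455699 = 286945/87320 + 206116/455699 = 286945*(1/87320) + 206116/455699 = 57389/17464 + 206116/455699 = 29751719735/7958327336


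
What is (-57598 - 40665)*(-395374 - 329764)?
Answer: 71254235294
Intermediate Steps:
(-57598 - 40665)*(-395374 - 329764) = -98263*(-725138) = 71254235294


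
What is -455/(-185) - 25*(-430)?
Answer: 397841/37 ≈ 10752.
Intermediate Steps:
-455/(-185) - 25*(-430) = -455*(-1/185) + 10750 = 91/37 + 10750 = 397841/37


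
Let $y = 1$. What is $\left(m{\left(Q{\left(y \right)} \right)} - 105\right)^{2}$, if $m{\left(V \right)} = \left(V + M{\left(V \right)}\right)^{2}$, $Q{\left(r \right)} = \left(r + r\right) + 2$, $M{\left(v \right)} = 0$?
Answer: $7921$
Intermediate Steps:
$Q{\left(r \right)} = 2 + 2 r$ ($Q{\left(r \right)} = 2 r + 2 = 2 + 2 r$)
$m{\left(V \right)} = V^{2}$ ($m{\left(V \right)} = \left(V + 0\right)^{2} = V^{2}$)
$\left(m{\left(Q{\left(y \right)} \right)} - 105\right)^{2} = \left(\left(2 + 2 \cdot 1\right)^{2} - 105\right)^{2} = \left(\left(2 + 2\right)^{2} - 105\right)^{2} = \left(4^{2} - 105\right)^{2} = \left(16 - 105\right)^{2} = \left(-89\right)^{2} = 7921$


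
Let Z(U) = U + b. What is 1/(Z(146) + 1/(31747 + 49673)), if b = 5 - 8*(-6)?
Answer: 81420/16202581 ≈ 0.0050251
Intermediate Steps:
b = 53 (b = 5 + 48 = 53)
Z(U) = 53 + U (Z(U) = U + 53 = 53 + U)
1/(Z(146) + 1/(31747 + 49673)) = 1/((53 + 146) + 1/(31747 + 49673)) = 1/(199 + 1/81420) = 1/(16202581/81420) = 81420/16202581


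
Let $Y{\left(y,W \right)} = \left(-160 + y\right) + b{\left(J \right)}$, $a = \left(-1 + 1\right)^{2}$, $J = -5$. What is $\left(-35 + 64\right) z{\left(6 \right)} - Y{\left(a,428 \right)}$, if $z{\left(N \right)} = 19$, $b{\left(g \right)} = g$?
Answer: $716$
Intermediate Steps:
$a = 0$ ($a = 0^{2} = 0$)
$Y{\left(y,W \right)} = -165 + y$ ($Y{\left(y,W \right)} = \left(-160 + y\right) - 5 = -165 + y$)
$\left(-35 + 64\right) z{\left(6 \right)} - Y{\left(a,428 \right)} = \left(-35 + 64\right) 19 - \left(-165 + 0\right) = 29 \cdot 19 - -165 = 551 + 165 = 716$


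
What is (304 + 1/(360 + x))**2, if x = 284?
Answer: 38328633729/414736 ≈ 92417.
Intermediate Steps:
(304 + 1/(360 + x))**2 = (304 + 1/(360 + 284))**2 = (304 + 1/644)**2 = (195777/644)**2 = 38328633729/414736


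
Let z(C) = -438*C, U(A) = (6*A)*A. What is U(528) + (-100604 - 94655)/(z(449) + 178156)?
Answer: 30955255483/18506 ≈ 1.6727e+6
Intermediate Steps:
U(A) = 6*A²
U(528) + (-100604 - 94655)/(z(449) + 178156) = 6*528² + (-100604 - 94655)/(-438*449 + 178156) = 6*278784 - 195259/(-196662 + 178156) = 1672704 - 195259/(-18506) = 1672704 - 195259*(-1/18506) = 1672704 + 195259/18506 = 30955255483/18506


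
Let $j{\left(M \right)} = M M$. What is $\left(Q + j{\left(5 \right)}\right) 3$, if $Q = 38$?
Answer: $189$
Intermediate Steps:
$j{\left(M \right)} = M^{2}$
$\left(Q + j{\left(5 \right)}\right) 3 = \left(38 + 5^{2}\right) 3 = \left(38 + 25\right) 3 = 63 \cdot 3 = 189$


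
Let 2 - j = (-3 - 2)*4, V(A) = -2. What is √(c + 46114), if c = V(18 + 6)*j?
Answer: √46070 ≈ 214.64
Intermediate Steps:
j = 22 (j = 2 - (-3 - 2)*4 = 2 - (-5)*4 = 2 - 1*(-20) = 2 + 20 = 22)
c = -44 (c = -2*22 = -44)
√(c + 46114) = √(-44 + 46114) = √46070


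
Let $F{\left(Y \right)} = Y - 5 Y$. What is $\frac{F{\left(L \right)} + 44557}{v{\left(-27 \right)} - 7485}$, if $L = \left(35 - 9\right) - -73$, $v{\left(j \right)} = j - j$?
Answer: $- \frac{44161}{7485} \approx -5.8999$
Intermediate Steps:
$v{\left(j \right)} = 0$
$L = 99$ ($L = \left(35 - 9\right) + 73 = 26 + 73 = 99$)
$F{\left(Y \right)} = - 4 Y$
$\frac{F{\left(L \right)} + 44557}{v{\left(-27 \right)} - 7485} = \frac{\left(-4\right) 99 + 44557}{0 - 7485} = \frac{-396 + 44557}{-7485} = 44161 \left(- \frac{1}{7485}\right) = - \frac{44161}{7485}$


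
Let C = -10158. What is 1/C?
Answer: -1/10158 ≈ -9.8445e-5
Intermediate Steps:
1/C = 1/(-10158) = -1/10158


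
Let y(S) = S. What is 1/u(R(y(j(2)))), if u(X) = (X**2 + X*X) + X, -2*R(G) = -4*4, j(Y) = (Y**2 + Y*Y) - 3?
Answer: 1/136 ≈ 0.0073529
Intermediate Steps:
j(Y) = -3 + 2*Y**2 (j(Y) = (Y**2 + Y**2) - 3 = 2*Y**2 - 3 = -3 + 2*Y**2)
R(G) = 8 (R(G) = -(-2)*4 = -1/2*(-16) = 8)
u(X) = X + 2*X**2 (u(X) = (X**2 + X**2) + X = 2*X**2 + X = X + 2*X**2)
1/u(R(y(j(2)))) = 1/(8*(1 + 2*8)) = 1/(8*(1 + 16)) = 1/(8*17) = 1/136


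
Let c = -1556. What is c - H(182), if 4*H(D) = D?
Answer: -3203/2 ≈ -1601.5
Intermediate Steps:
H(D) = D/4
c - H(182) = -1556 - 182/4 = -1556 - 1*91/2 = -1556 - 91/2 = -3203/2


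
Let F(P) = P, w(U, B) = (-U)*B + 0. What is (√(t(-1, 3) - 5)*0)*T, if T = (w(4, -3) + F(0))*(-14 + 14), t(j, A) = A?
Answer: 0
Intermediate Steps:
w(U, B) = -B*U (w(U, B) = -B*U + 0 = -B*U)
T = 0 (T = (-1*(-3)*4 + 0)*(-14 + 14) = (12 + 0)*0 = 12*0 = 0)
(√(t(-1, 3) - 5)*0)*T = (√(3 - 5)*0)*0 = (√(-2)*0)*0 = ((I*√2)*0)*0 = 0*0 = 0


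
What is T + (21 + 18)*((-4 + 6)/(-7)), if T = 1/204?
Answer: -15905/1428 ≈ -11.138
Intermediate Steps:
T = 1/204 ≈ 0.0049020
T + (21 + 18)*((-4 + 6)/(-7)) = 1/204 + (21 + 18)*((-4 + 6)/(-7)) = 1/204 + 39*(2*(-⅐)) = 1/204 + 39*(-2/7) = 1/204 - 78/7 = -15905/1428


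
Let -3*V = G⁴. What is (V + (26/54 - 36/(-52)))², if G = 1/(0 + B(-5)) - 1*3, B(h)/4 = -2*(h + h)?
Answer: 133132372533705042454009/206696978841600000000 ≈ 644.09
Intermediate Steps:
B(h) = -16*h (B(h) = 4*(-2*(h + h)) = 4*(-4*h) = -16*h)
G = -239/80 (G = 1/(0 - 16*(-5)) - 1*3 = 1/(0 + 80) - 3 = 1/80 - 3 = -239/80 ≈ -2.9875)
V = -3262808641/122880000 (V = -(-239/80)⁴/3 = -⅓*3262808641/40960000 = -3262808641/122880000 ≈ -26.553)
(V + (26/54 - 36/(-52)))² = (-3262808641/122880000 + (26/54 - 36/(-52)))² = (-3262808641/122880000 + (26*(1/54) - 36*(-1/52)))² = (-3262808641/122880000 + (13/27 + 9/13))² = (-3262808641/122880000 + 412/351)² = (-364873090997/14376960000)² = 133132372533705042454009/206696978841600000000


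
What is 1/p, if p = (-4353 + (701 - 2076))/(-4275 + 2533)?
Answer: 871/2864 ≈ 0.30412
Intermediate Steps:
p = 2864/871 (p = (-4353 - 1375)/(-1742) = -5728*(-1/1742) = 2864/871 ≈ 3.2882)
1/p = 1/(2864/871) = 871/2864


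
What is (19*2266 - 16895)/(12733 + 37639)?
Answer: 3737/7196 ≈ 0.51932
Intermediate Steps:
(19*2266 - 16895)/(12733 + 37639) = (43054 - 16895)/50372 = 26159*(1/50372) = 3737/7196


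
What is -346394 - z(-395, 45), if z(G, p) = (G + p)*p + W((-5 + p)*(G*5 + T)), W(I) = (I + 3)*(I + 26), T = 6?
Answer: -6201184282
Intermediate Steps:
W(I) = (3 + I)*(26 + I)
z(G, p) = 78 + p*(G + p) + (-5 + p)²*(6 + 5*G)² + 29*(-5 + p)*(6 + 5*G) (z(G, p) = (G + p)*p + (78 + ((-5 + p)*(G*5 + 6))² + 29*((-5 + p)*(G*5 + 6))) = p*(G + p) + (78 + ((-5 + p)*(5*G + 6))² + 29*((-5 + p)*(5*G + 6))) = p*(G + p) + (78 + ((-5 + p)*(6 + 5*G))² + 29*((-5 + p)*(6 + 5*G))) = p*(G + p) + (78 + (-5 + p)²*(6 + 5*G)² + 29*(-5 + p)*(6 + 5*G)) = 78 + p*(G + p) + (-5 + p)²*(6 + 5*G)² + 29*(-5 + p)*(6 + 5*G))
-346394 - z(-395, 45) = -346394 - (-792 + 45² + (-30 - 25*(-395) + 6*45 + 5*(-395)*45)² - 725*(-395) + 174*45 + 146*(-395)*45) = -346394 - (-792 + 2025 + (-30 + 9875 + 270 - 88875)² + 286375 + 7830 - 2595150) = -346394 - (-792 + 2025 + (-78760)² + 286375 + 7830 - 2595150) = -346394 - (-792 + 2025 + 6203137600 + 286375 + 7830 - 2595150) = -346394 - 1*6200837888 = -346394 - 6200837888 = -6201184282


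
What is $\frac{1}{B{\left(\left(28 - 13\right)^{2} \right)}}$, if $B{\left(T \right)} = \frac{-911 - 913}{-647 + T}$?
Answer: $\frac{211}{912} \approx 0.23136$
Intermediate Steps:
$B{\left(T \right)} = - \frac{1824}{-647 + T}$
$\frac{1}{B{\left(\left(28 - 13\right)^{2} \right)}} = \frac{1}{\left(-1824\right) \frac{1}{-647 + \left(28 - 13\right)^{2}}} = \frac{1}{\left(-1824\right) \frac{1}{-647 + 15^{2}}} = \frac{1}{\left(-1824\right) \frac{1}{-647 + 225}} = \frac{1}{\left(-1824\right) \frac{1}{-422}} = \frac{1}{\left(-1824\right) \left(- \frac{1}{422}\right)} = \frac{1}{\frac{912}{211}} = \frac{211}{912}$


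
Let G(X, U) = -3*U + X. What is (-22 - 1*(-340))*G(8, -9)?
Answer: 11130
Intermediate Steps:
G(X, U) = X - 3*U
(-22 - 1*(-340))*G(8, -9) = (-22 - 1*(-340))*(8 - 3*(-9)) = (-22 + 340)*(8 + 27) = 318*35 = 11130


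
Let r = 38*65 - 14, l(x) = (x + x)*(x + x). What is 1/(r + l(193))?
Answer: 1/151452 ≈ 6.6027e-6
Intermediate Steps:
l(x) = 4*x**2 (l(x) = (2*x)*(2*x) = 4*x**2)
r = 2456 (r = 2470 - 14 = 2456)
1/(r + l(193)) = 1/(2456 + 4*193**2) = 1/(2456 + 4*37249) = 1/(2456 + 148996) = 1/151452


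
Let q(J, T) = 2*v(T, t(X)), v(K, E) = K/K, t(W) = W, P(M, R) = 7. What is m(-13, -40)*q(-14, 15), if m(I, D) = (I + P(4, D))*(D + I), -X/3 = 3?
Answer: 636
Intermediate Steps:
X = -9 (X = -3*3 = -9)
m(I, D) = (7 + I)*(D + I) (m(I, D) = (I + 7)*(D + I) = (7 + I)*(D + I))
v(K, E) = 1
q(J, T) = 2 (q(J, T) = 2*1 = 2)
m(-13, -40)*q(-14, 15) = ((-13)**2 + 7*(-40) + 7*(-13) - 40*(-13))*2 = (169 - 280 - 91 + 520)*2 = 318*2 = 636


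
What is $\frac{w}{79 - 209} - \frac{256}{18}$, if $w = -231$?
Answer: $- \frac{14561}{1170} \approx -12.445$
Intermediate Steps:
$\frac{w}{79 - 209} - \frac{256}{18} = - \frac{231}{79 - 209} - \frac{256}{18} = - \frac{231}{79 - 209} - \frac{128}{9} = - \frac{231}{-130} - \frac{128}{9} = \left(-231\right) \left(- \frac{1}{130}\right) - \frac{128}{9} = \frac{231}{130} - \frac{128}{9} = - \frac{14561}{1170}$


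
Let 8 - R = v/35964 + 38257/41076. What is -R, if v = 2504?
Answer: -287203585/41034924 ≈ -6.9990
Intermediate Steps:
R = 287203585/41034924 (R = 8 - (2504/35964 + 38257/41076) = 8 - (2504*(1/35964) + 38257*(1/41076)) = 8 - (626/8991 + 38257/41076) = 8 - 1*41075807/41034924 = 8 - 41075807/41034924 = 287203585/41034924 ≈ 6.9990)
-R = -1*287203585/41034924 = -287203585/41034924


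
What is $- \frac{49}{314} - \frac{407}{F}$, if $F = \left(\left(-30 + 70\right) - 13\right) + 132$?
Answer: $- \frac{135589}{49926} \approx -2.7158$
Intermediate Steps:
$F = 159$ ($F = \left(40 - 13\right) + 132 = 27 + 132 = 159$)
$- \frac{49}{314} - \frac{407}{F} = - \frac{49}{314} - \frac{407}{159} = - \frac{135589}{49926}$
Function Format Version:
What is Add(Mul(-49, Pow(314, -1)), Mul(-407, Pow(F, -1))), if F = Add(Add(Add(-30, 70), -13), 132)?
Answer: Rational(-135589, 49926) ≈ -2.7158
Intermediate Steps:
F = 159 (F = Add(Add(40, -13), 132) = Add(27, 132) = 159)
Add(Mul(-49, Pow(314, -1)), Mul(-407, Pow(F, -1))) = Add(Mul(-49, Pow(314, -1)), Mul(-407, Pow(159, -1))) = Add(Mul(-49, Rational(1, 314)), Mul(-407, Rational(1, 159))) = Add(Rational(-49, 314), Rational(-407, 159)) = Rational(-135589, 49926)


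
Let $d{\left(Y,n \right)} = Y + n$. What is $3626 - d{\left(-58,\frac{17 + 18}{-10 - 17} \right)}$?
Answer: $\frac{99503}{27} \approx 3685.3$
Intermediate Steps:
$3626 - d{\left(-58,\frac{17 + 18}{-10 - 17} \right)} = 3626 - \left(-58 + \frac{17 + 18}{-10 - 17}\right) = 3626 - \left(-58 + \frac{35}{-27}\right) = 3626 - \left(-58 + 35 \left(- \frac{1}{27}\right)\right) = 3626 - \left(-58 - \frac{35}{27}\right) = 3626 - - \frac{1601}{27} = 3626 + \frac{1601}{27} = \frac{99503}{27}$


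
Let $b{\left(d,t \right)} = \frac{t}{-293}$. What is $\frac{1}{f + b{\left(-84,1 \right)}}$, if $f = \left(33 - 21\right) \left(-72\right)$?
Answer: $- \frac{293}{253153} \approx -0.0011574$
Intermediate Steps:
$b{\left(d,t \right)} = - \frac{t}{293}$ ($b{\left(d,t \right)} = t \left(- \frac{1}{293}\right) = - \frac{t}{293}$)
$f = -864$ ($f = 12 \left(-72\right) = -864$)
$\frac{1}{f + b{\left(-84,1 \right)}} = \frac{1}{-864 - \frac{1}{293}} = \frac{1}{- \frac{253153}{293}} = - \frac{293}{253153}$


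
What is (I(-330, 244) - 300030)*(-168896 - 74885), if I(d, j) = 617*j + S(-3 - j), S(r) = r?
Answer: 36501085349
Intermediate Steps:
I(d, j) = -3 + 616*j (I(d, j) = 617*j + (-3 - j) = -3 + 616*j)
(I(-330, 244) - 300030)*(-168896 - 74885) = ((-3 + 616*244) - 300030)*(-168896 - 74885) = ((-3 + 150304) - 300030)*(-243781) = (150301 - 300030)*(-243781) = -149729*(-243781) = 36501085349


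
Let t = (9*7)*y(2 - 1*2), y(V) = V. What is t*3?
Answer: 0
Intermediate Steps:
t = 0 (t = (9*7)*(2 - 1*2) = 63*(2 - 2) = 63*0 = 0)
t*3 = 0*3 = 0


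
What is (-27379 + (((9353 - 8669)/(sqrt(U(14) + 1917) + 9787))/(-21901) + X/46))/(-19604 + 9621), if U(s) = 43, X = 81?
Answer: 4381112486766615/1597555025249854 - 1064*sqrt(10)/2326873623733483 ≈ 2.7424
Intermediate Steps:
(-27379 + (((9353 - 8669)/(sqrt(U(14) + 1917) + 9787))/(-21901) + X/46))/(-19604 + 9621) = (-27379 + (((9353 - 8669)/(sqrt(43 + 1917) + 9787))/(-21901) + 81/46))/(-19604 + 9621) = (-27379 + ((684/(sqrt(1960) + 9787))*(-1/21901) + 81*(1/46)))/(-9983) = (-27379 + ((684/(14*sqrt(10) + 9787))*(-1/21901) + 81/46))*(-1/9983) = (-27379 + ((684/(9787 + 14*sqrt(10)))*(-1/21901) + 81/46))*(-1/9983) = (-27379 + (-684/(21901*(9787 + 14*sqrt(10))) + 81/46))*(-1/9983) = (-27379 + (81/46 - 684/(21901*(9787 + 14*sqrt(10)))))*(-1/9983) = (-1259353/46 - 684/(21901*(9787 + 14*sqrt(10))))*(-1/9983) = 1259353/459218 + 684/(218637683*(9787 + 14*sqrt(10)))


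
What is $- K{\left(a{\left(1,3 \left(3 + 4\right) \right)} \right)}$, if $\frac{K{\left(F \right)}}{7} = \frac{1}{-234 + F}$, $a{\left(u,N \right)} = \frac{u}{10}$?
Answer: $\frac{70}{2339} \approx 0.029927$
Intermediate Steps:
$a{\left(u,N \right)} = \frac{u}{10}$ ($a{\left(u,N \right)} = u \frac{1}{10} = \frac{u}{10}$)
$K{\left(F \right)} = \frac{7}{-234 + F}$
$- K{\left(a{\left(1,3 \left(3 + 4\right) \right)} \right)} = - \frac{7}{-234 + \frac{1}{10} \cdot 1} = - \frac{7}{-234 + \frac{1}{10}} = - \frac{7}{- \frac{2339}{10}} = - \frac{7 \left(-10\right)}{2339} = \left(-1\right) \left(- \frac{70}{2339}\right) = \frac{70}{2339}$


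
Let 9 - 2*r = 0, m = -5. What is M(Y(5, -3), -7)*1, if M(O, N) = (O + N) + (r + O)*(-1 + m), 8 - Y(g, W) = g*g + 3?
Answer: 66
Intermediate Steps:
Y(g, W) = 5 - g² (Y(g, W) = 8 - (g*g + 3) = 8 - (g² + 3) = 8 - (3 + g²) = 8 + (-3 - g²) = 5 - g²)
r = 9/2 (r = 9/2 - ½*0 = 9/2 + 0 = 9/2 ≈ 4.5000)
M(O, N) = -27 + N - 5*O (M(O, N) = (O + N) + (9/2 + O)*(-1 - 5) = (N + O) + (9/2 + O)*(-6) = (N + O) + (-27 - 6*O) = -27 + N - 5*O)
M(Y(5, -3), -7)*1 = (-27 - 7 - 5*(5 - 1*5²))*1 = (-27 - 7 - 5*(5 - 1*25))*1 = (-27 - 7 - 5*(5 - 25))*1 = (-27 - 7 - 5*(-20))*1 = (-27 - 7 + 100)*1 = 66*1 = 66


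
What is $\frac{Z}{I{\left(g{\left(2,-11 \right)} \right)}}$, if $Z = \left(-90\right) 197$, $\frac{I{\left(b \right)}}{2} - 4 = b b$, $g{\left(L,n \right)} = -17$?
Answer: $- \frac{8865}{293} \approx -30.256$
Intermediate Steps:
$I{\left(b \right)} = 8 + 2 b^{2}$ ($I{\left(b \right)} = 8 + 2 b b = 8 + 2 b^{2}$)
$Z = -17730$
$\frac{Z}{I{\left(g{\left(2,-11 \right)} \right)}} = - \frac{17730}{8 + 2 \left(-17\right)^{2}} = - \frac{17730}{8 + 2 \cdot 289} = - \frac{17730}{8 + 578} = - \frac{17730}{586} = \left(-17730\right) \frac{1}{586} = - \frac{8865}{293}$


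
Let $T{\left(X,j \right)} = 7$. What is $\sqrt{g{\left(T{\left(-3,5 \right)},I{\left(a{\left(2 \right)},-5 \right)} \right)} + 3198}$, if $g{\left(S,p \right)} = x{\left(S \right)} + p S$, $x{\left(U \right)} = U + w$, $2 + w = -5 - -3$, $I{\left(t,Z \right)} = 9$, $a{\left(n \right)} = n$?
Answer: $8 \sqrt{51} \approx 57.131$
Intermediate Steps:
$w = -4$ ($w = -2 - 2 = -4$)
$x{\left(U \right)} = -4 + U$ ($x{\left(U \right)} = U - 4 = -4 + U$)
$g{\left(S,p \right)} = -4 + S + S p$ ($g{\left(S,p \right)} = \left(-4 + S\right) + p S = \left(-4 + S\right) + S p = -4 + S + S p$)
$\sqrt{g{\left(T{\left(-3,5 \right)},I{\left(a{\left(2 \right)},-5 \right)} \right)} + 3198} = \sqrt{\left(-4 + 7 + 7 \cdot 9\right) + 3198} = \sqrt{\left(-4 + 7 + 63\right) + 3198} = \sqrt{66 + 3198} = \sqrt{3264} = 8 \sqrt{51}$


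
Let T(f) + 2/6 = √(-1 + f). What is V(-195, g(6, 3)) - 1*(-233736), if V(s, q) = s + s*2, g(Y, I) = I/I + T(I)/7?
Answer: 233151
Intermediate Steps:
T(f) = -⅓ + √(-1 + f)
g(Y, I) = 20/21 + √(-1 + I)/7 (g(Y, I) = I/I + (-⅓ + √(-1 + I))/7 = 1 + (-⅓ + √(-1 + I))*(⅐) = 1 + (-1/21 + √(-1 + I)/7) = 20/21 + √(-1 + I)/7)
V(s, q) = 3*s (V(s, q) = s + 2*s = 3*s)
V(-195, g(6, 3)) - 1*(-233736) = 3*(-195) - 1*(-233736) = -585 + 233736 = 233151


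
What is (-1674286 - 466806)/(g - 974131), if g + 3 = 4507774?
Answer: -535273/883410 ≈ -0.60592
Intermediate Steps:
g = 4507771 (g = -3 + 4507774 = 4507771)
(-1674286 - 466806)/(g - 974131) = (-1674286 - 466806)/(4507771 - 974131) = -2141092/3533640 = -2141092*1/3533640 = -535273/883410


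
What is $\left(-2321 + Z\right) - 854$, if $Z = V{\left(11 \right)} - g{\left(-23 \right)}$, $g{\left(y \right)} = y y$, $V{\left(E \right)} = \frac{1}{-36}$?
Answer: $- \frac{133345}{36} \approx -3704.0$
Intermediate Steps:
$V{\left(E \right)} = - \frac{1}{36}$
$g{\left(y \right)} = y^{2}$
$Z = - \frac{19045}{36}$ ($Z = - \frac{1}{36} - \left(-23\right)^{2} = - \frac{1}{36} - 529 = - \frac{19045}{36} \approx -529.03$)
$\left(-2321 + Z\right) - 854 = \left(-2321 - \frac{19045}{36}\right) - 854 = - \frac{102601}{36} - 854 = - \frac{133345}{36}$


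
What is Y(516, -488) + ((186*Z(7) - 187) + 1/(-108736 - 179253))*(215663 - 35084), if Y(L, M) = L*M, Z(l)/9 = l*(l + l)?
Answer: 8521688402009124/287989 ≈ 2.9590e+10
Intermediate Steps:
Z(l) = 18*l² (Z(l) = 9*(l*(l + l)) = 9*(l*(2*l)) = 9*(2*l²) = 18*l²)
Y(516, -488) + ((186*Z(7) - 187) + 1/(-108736 - 179253))*(215663 - 35084) = 516*(-488) + ((186*(18*7²) - 187) + 1/(-108736 - 179253))*(215663 - 35084) = -251808 + ((186*(18*49) - 187) + 1/(-287989))*180579 = -251808 + ((186*882 - 187) - 1/287989)*180579 = -251808 + ((164052 - 187) - 1/287989)*180579 = -251808 + (163865 - 1/287989)*180579 = -251808 + (47191317484/287989)*180579 = -251808 + 8521760919943236/287989 = 8521688402009124/287989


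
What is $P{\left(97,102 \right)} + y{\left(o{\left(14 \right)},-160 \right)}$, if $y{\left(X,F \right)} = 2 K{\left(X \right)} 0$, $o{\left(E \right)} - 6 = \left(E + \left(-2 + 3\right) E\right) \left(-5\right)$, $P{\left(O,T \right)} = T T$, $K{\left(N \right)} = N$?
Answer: $10404$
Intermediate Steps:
$P{\left(O,T \right)} = T^{2}$
$o{\left(E \right)} = 6 - 10 E$ ($o{\left(E \right)} = 6 + \left(E + \left(-2 + 3\right) E\right) \left(-5\right) = 6 + \left(E + 1 E\right) \left(-5\right) = 6 + \left(E + E\right) \left(-5\right) = 6 + 2 E \left(-5\right) = 6 - 10 E$)
$y{\left(X,F \right)} = 0$ ($y{\left(X,F \right)} = 2 X 0 = 0$)
$P{\left(97,102 \right)} + y{\left(o{\left(14 \right)},-160 \right)} = 102^{2} + 0 = 10404 + 0 = 10404$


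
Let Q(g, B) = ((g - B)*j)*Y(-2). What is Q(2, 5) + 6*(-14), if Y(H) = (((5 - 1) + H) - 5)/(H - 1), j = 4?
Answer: -96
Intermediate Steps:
Y(H) = 1 (Y(H) = ((4 + H) - 5)/(-1 + H) = (-1 + H)/(-1 + H) = 1)
Q(g, B) = -4*B + 4*g (Q(g, B) = ((g - B)*4)*1 = (-4*B + 4*g)*1 = -4*B + 4*g)
Q(2, 5) + 6*(-14) = (-4*5 + 4*2) + 6*(-14) = (-20 + 8) - 84 = -12 - 84 = -96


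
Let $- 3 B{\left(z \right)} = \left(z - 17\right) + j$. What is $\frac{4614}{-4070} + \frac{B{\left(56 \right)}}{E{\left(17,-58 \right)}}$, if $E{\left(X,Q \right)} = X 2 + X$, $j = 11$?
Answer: $- \frac{454721}{311355} \approx -1.4605$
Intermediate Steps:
$E{\left(X,Q \right)} = 3 X$ ($E{\left(X,Q \right)} = 2 X + X = 3 X$)
$B{\left(z \right)} = 2 - \frac{z}{3}$ ($B{\left(z \right)} = - \frac{\left(z - 17\right) + 11}{3} = - \frac{\left(-17 + z\right) + 11}{3} = - \frac{-6 + z}{3} = 2 - \frac{z}{3}$)
$\frac{4614}{-4070} + \frac{B{\left(56 \right)}}{E{\left(17,-58 \right)}} = \frac{4614}{-4070} + \frac{2 - \frac{56}{3}}{3 \cdot 17} = 4614 \left(- \frac{1}{4070}\right) + \frac{2 - \frac{56}{3}}{51} = - \frac{2307}{2035} - \frac{50}{153} = - \frac{454721}{311355}$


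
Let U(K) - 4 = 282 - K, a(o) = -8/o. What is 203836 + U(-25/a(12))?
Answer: 408169/2 ≈ 2.0408e+5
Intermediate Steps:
U(K) = 286 - K (U(K) = 4 + (282 - K) = 286 - K)
203836 + U(-25/a(12)) = 203836 + (286 - (-25)/((-8/12))) = 203836 + (286 - (-25)/((-8*1/12))) = 203836 + (286 - (-25)/(-2/3)) = 203836 + (286 - (-25)*(-3)/2) = 203836 + (286 - 1*75/2) = 203836 + (286 - 75/2) = 203836 + 497/2 = 408169/2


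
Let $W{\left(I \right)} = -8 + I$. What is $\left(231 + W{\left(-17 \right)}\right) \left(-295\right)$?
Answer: $-60770$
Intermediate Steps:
$\left(231 + W{\left(-17 \right)}\right) \left(-295\right) = \left(231 - 25\right) \left(-295\right) = 206 \left(-295\right) = -60770$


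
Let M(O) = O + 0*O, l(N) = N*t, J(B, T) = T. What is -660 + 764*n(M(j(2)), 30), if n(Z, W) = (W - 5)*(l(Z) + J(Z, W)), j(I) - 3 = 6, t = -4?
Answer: -115260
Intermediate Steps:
j(I) = 9 (j(I) = 3 + 6 = 9)
l(N) = -4*N (l(N) = N*(-4) = -4*N)
M(O) = O (M(O) = O + 0 = O)
n(Z, W) = (-5 + W)*(W - 4*Z) (n(Z, W) = (W - 5)*(-4*Z + W) = (-5 + W)*(W - 4*Z))
-660 + 764*n(M(j(2)), 30) = -660 + 764*(30**2 - 5*30 + 20*9 - 4*30*9) = -660 + 764*(900 - 150 + 180 - 1080) = -660 + 764*(-150) = -660 - 114600 = -115260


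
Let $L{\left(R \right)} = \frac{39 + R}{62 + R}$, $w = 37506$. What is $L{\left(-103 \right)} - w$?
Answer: $- \frac{1537682}{41} \approx -37504.0$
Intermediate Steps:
$L{\left(R \right)} = \frac{39 + R}{62 + R}$
$L{\left(-103 \right)} - w = \frac{39 - 103}{62 - 103} - 37506 = \frac{1}{-41} \left(-64\right) - 37506 = \left(- \frac{1}{41}\right) \left(-64\right) - 37506 = \frac{64}{41} - 37506 = - \frac{1537682}{41}$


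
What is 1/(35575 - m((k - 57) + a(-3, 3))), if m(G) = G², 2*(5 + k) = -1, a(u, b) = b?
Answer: 4/128139 ≈ 3.1216e-5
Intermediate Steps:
k = -11/2 (k = -5 + (½)*(-1) = -5 - ½ = -11/2 ≈ -5.5000)
1/(35575 - m((k - 57) + a(-3, 3))) = 1/(35575 - ((-11/2 - 57) + 3)²) = 1/(35575 - (-125/2 + 3)²) = 1/(35575 - (-119/2)²) = 1/(35575 - 1*14161/4) = 1/(35575 - 14161/4) = 1/(128139/4) = 4/128139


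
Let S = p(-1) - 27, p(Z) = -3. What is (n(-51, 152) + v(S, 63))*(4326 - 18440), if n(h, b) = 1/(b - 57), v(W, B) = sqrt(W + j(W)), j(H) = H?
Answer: -14114/95 - 28228*I*sqrt(15) ≈ -148.57 - 1.0933e+5*I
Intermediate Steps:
S = -30 (S = -3 - 27 = -30)
v(W, B) = sqrt(2)*sqrt(W) (v(W, B) = sqrt(W + W) = sqrt(2*W) = sqrt(2)*sqrt(W))
n(h, b) = 1/(-57 + b)
(n(-51, 152) + v(S, 63))*(4326 - 18440) = (1/(-57 + 152) + sqrt(2)*sqrt(-30))*(4326 - 18440) = (1/95 + sqrt(2)*(I*sqrt(30)))*(-14114) = (1/95 + 2*I*sqrt(15))*(-14114) = -14114/95 - 28228*I*sqrt(15)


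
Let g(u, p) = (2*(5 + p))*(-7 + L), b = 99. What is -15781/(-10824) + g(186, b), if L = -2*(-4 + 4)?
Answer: -15743963/10824 ≈ -1454.5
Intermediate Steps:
L = 0 (L = -2*0 = -1*0 = 0)
g(u, p) = -70 - 14*p (g(u, p) = (2*(5 + p))*(-7 + 0) = (10 + 2*p)*(-7) = -70 - 14*p)
-15781/(-10824) + g(186, b) = -15781/(-10824) + (-70 - 14*99) = -15781*(-1/10824) + (-70 - 1386) = 15781/10824 - 1456 = -15743963/10824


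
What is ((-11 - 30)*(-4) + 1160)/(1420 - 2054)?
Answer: -662/317 ≈ -2.0883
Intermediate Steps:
((-11 - 30)*(-4) + 1160)/(1420 - 2054) = (-41*(-4) + 1160)/(-634) = (164 + 1160)*(-1/634) = 1324*(-1/634) = -662/317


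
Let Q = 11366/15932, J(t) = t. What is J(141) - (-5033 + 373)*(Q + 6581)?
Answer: 122162296173/3983 ≈ 3.0671e+7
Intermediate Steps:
Q = 5683/7966 (Q = 11366*(1/15932) = 5683/7966 ≈ 0.71341)
J(141) - (-5033 + 373)*(Q + 6581) = 141 - (-5033 + 373)*(5683/7966 + 6581) = 141 - (-4660)*52429929/7966 = 141 - 1*(-122161734570/3983) = 141 + 122161734570/3983 = 122162296173/3983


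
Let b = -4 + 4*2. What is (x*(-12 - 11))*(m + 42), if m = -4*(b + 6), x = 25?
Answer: -1150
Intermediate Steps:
b = 4 (b = -4 + 8 = 4)
m = -40 (m = -4*(4 + 6) = -4*10 = -40)
(x*(-12 - 11))*(m + 42) = (25*(-12 - 11))*(-40 + 42) = (25*(-23))*2 = -575*2 = -1150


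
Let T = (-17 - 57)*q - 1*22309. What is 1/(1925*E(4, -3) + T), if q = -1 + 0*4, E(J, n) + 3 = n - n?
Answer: -1/28010 ≈ -3.5702e-5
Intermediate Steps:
E(J, n) = -3 (E(J, n) = -3 + (n - n) = -3 + 0 = -3)
q = -1 (q = -1 + 0 = -1)
T = -22235 (T = (-17 - 57)*(-1) - 1*22309 = -74*(-1) - 22309 = 74 - 22309 = -22235)
1/(1925*E(4, -3) + T) = 1/(1925*(-3) - 22235) = 1/(-5775 - 22235) = 1/(-28010) = -1/28010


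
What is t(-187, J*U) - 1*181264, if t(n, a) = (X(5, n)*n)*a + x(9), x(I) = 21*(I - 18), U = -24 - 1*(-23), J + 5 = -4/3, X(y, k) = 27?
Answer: -213430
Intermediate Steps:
J = -19/3 (J = -5 - 4/3 = -19/3 ≈ -6.3333)
U = -1 (U = -24 + 23 = -1)
x(I) = -378 + 21*I (x(I) = 21*(-18 + I) = -378 + 21*I)
t(n, a) = -189 + 27*a*n (t(n, a) = (27*n)*a + (-378 + 21*9) = 27*a*n + (-378 + 189) = 27*a*n - 189 = -189 + 27*a*n)
t(-187, J*U) - 1*181264 = (-189 + 27*(-19/3*(-1))*(-187)) - 1*181264 = (-189 + 27*(19/3)*(-187)) - 181264 = (-189 - 31977) - 181264 = -32166 - 181264 = -213430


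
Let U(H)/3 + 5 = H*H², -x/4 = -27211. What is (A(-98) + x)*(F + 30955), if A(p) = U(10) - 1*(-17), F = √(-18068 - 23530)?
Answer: 3462192930 + 335538*I*√4622 ≈ 3.4622e+9 + 2.2812e+7*I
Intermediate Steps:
F = 3*I*√4622 (F = √(-41598) = 3*I*√4622 ≈ 203.96*I)
x = 108844 (x = -4*(-27211) = 108844)
U(H) = -15 + 3*H³ (U(H) = -15 + 3*(H*H²) = -15 + 3*H³)
A(p) = 3002 (A(p) = (-15 + 3*10³) - 1*(-17) = (-15 + 3*1000) + 17 = (-15 + 3000) + 17 = 2985 + 17 = 3002)
(A(-98) + x)*(F + 30955) = (3002 + 108844)*(3*I*√4622 + 30955) = 111846*(30955 + 3*I*√4622) = 3462192930 + 335538*I*√4622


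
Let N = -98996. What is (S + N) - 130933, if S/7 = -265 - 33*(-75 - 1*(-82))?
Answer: -233401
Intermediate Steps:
S = -3472 (S = 7*(-265 - 33*(-75 - 1*(-82))) = 7*(-265 - 33*(-75 + 82)) = 7*(-265 - 33*7) = 7*(-265 - 231) = 7*(-496) = -3472)
(S + N) - 130933 = (-3472 - 98996) - 130933 = -102468 - 130933 = -233401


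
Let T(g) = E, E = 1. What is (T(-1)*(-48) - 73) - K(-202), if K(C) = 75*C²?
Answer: -3060421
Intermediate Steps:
T(g) = 1
(T(-1)*(-48) - 73) - K(-202) = (1*(-48) - 73) - 75*(-202)² = (-48 - 73) - 75*40804 = -121 - 1*3060300 = -121 - 3060300 = -3060421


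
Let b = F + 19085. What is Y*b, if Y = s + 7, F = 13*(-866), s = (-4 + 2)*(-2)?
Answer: 86097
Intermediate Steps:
s = 4 (s = -2*(-2) = 4)
F = -11258
Y = 11 (Y = 4 + 7 = 11)
b = 7827 (b = -11258 + 19085 = 7827)
Y*b = 11*7827 = 86097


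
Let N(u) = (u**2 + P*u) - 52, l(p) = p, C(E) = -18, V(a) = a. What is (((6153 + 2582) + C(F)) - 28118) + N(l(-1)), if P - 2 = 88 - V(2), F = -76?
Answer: -19540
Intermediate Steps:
P = 88 (P = 2 + (88 - 1*2) = 2 + (88 - 2) = 2 + 86 = 88)
N(u) = -52 + u**2 + 88*u (N(u) = (u**2 + 88*u) - 52 = -52 + u**2 + 88*u)
(((6153 + 2582) + C(F)) - 28118) + N(l(-1)) = (((6153 + 2582) - 18) - 28118) + (-52 + (-1)**2 + 88*(-1)) = ((8735 - 18) - 28118) + (-52 + 1 - 88) = (8717 - 28118) - 139 = -19401 - 139 = -19540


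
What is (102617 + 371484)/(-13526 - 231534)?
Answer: -474101/245060 ≈ -1.9346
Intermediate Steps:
(102617 + 371484)/(-13526 - 231534) = 474101/(-245060) = 474101*(-1/245060) = -474101/245060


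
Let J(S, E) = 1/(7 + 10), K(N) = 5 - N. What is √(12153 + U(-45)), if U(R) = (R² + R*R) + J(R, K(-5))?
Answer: 2*√1170671/17 ≈ 127.29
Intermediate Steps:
J(S, E) = 1/17
U(R) = 1/17 + 2*R² (U(R) = (R² + R*R) + 1/17 = (R² + R²) + 1/17 = 2*R² + 1/17 = 1/17 + 2*R²)
√(12153 + U(-45)) = √(12153 + (1/17 + 2*(-45)²)) = √(12153 + (1/17 + 2*2025)) = √(12153 + (1/17 + 4050)) = √(12153 + 68851/17) = √(275452/17) = 2*√1170671/17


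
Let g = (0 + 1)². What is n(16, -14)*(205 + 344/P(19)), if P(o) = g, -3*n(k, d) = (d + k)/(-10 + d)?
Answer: 61/4 ≈ 15.250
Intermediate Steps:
n(k, d) = -(d + k)/(3*(-10 + d))
g = 1 (g = 1² = 1)
P(o) = 1
n(16, -14)*(205 + 344/P(19)) = ((-1*(-14) - 1*16)/(3*(-10 - 14)))*(205 + 344/1) = ((⅓)*(14 - 16)/(-24))*(205 + 344*1) = ((⅓)*(-1/24)*(-2))*(205 + 344) = (1/36)*549 = 61/4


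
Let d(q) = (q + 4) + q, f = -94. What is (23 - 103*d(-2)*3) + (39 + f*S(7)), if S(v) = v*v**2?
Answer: -32180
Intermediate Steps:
S(v) = v**3
d(q) = 4 + 2*q (d(q) = (4 + q) + q = 4 + 2*q)
(23 - 103*d(-2)*3) + (39 + f*S(7)) = (23 - 103*(4 + 2*(-2))*3) + (39 - 94*7**3) = (23 - 103*(4 - 4)*3) + (39 - 94*343) = (23 - 0*3) + (39 - 32242) = (23 - 103*0) - 32203 = (23 + 0) - 32203 = 23 - 32203 = -32180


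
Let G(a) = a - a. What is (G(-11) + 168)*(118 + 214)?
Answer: 55776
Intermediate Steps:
G(a) = 0
(G(-11) + 168)*(118 + 214) = (0 + 168)*(118 + 214) = 168*332 = 55776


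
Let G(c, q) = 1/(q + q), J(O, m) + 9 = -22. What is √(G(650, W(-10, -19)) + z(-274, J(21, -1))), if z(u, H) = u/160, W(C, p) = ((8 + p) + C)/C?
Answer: I*√260085/420 ≈ 1.2143*I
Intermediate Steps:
J(O, m) = -31 (J(O, m) = -9 - 22 = -31)
W(C, p) = (8 + C + p)/C
z(u, H) = u/160 (z(u, H) = u*(1/160) = u/160)
G(c, q) = 1/(2*q)
√(G(650, W(-10, -19)) + z(-274, J(21, -1))) = √(1/(2*(((8 - 10 - 19)/(-10)))) + (1/160)*(-274)) = √(1/(2*((-⅒*(-21)))) - 137/80) = √(1/(2*(21/10)) - 137/80) = √((½)*(10/21) - 137/80) = √(5/21 - 137/80) = √(-2477/1680) = I*√260085/420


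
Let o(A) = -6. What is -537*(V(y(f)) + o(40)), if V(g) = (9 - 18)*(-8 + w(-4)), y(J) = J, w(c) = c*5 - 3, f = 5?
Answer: -146601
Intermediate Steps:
w(c) = -3 + 5*c (w(c) = 5*c - 3 = -3 + 5*c)
V(g) = 279 (V(g) = (9 - 18)*(-8 + (-3 + 5*(-4))) = -9*(-8 + (-3 - 20)) = -9*(-8 - 23) = -9*(-31) = 279)
-537*(V(y(f)) + o(40)) = -537*(279 - 6) = -537*273 = -146601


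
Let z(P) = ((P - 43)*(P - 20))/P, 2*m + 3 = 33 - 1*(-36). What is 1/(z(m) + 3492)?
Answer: 33/115106 ≈ 0.00028669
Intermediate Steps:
m = 33 (m = -3/2 + (33 - 1*(-36))/2 = -3/2 + (33 + 36)/2 = -3/2 + (½)*69 = -3/2 + 69/2 = 33)
z(P) = (-43 + P)*(-20 + P)/P (z(P) = ((-43 + P)*(-20 + P))/P = (-43 + P)*(-20 + P)/P)
1/(z(m) + 3492) = 1/((-63 + 33 + 860/33) + 3492) = 1/(-130/33 + 3492) = 1/(115106/33) = 33/115106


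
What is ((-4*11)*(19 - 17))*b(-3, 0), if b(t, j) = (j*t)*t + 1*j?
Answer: 0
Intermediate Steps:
b(t, j) = j + j*t² (b(t, j) = j*t² + j = j + j*t²)
((-4*11)*(19 - 17))*b(-3, 0) = ((-4*11)*(19 - 17))*(0*(1 + (-3)²)) = (-44*2)*(0*(1 + 9)) = -0*10 = -88*0 = 0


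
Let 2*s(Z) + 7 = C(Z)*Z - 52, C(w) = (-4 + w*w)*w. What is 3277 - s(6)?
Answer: 5461/2 ≈ 2730.5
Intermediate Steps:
C(w) = w*(-4 + w**2) (C(w) = (-4 + w**2)*w = w*(-4 + w**2))
s(Z) = -59/2 + Z**2*(-4 + Z**2)/2 (s(Z) = -7/2 + ((Z*(-4 + Z**2))*Z - 52)/2 = -7/2 + (Z**2*(-4 + Z**2) - 52)/2 = -7/2 + (-52 + Z**2*(-4 + Z**2))/2 = -7/2 + (-26 + Z**2*(-4 + Z**2)/2) = -59/2 + Z**2*(-4 + Z**2)/2)
3277 - s(6) = 3277 - (-59/2 + (1/2)*6**2*(-4 + 6**2)) = 3277 - (-59/2 + (1/2)*36*(-4 + 36)) = 3277 - (-59/2 + (1/2)*36*32) = 3277 - (-59/2 + 576) = 3277 - 1*1093/2 = 3277 - 1093/2 = 5461/2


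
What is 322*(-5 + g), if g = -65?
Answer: -22540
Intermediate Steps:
322*(-5 + g) = 322*(-5 - 65) = 322*(-70) = -22540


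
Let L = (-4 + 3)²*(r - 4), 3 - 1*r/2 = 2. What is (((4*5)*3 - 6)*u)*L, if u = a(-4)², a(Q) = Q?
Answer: -1728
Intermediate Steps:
r = 2 (r = 6 - 2*2 = 6 - 4 = 2)
u = 16 (u = (-4)² = 16)
L = -2 (L = (-4 + 3)²*(2 - 4) = (-1)²*(-2) = 1*(-2) = -2)
(((4*5)*3 - 6)*u)*L = (((4*5)*3 - 6)*16)*(-2) = ((20*3 - 6)*16)*(-2) = ((60 - 6)*16)*(-2) = (54*16)*(-2) = 864*(-2) = -1728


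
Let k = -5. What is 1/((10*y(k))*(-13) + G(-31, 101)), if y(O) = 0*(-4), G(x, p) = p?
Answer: 1/101 ≈ 0.0099010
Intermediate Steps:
y(O) = 0
1/((10*y(k))*(-13) + G(-31, 101)) = 1/((10*0)*(-13) + 101) = 1/(0*(-13) + 101) = 1/(0 + 101) = 1/101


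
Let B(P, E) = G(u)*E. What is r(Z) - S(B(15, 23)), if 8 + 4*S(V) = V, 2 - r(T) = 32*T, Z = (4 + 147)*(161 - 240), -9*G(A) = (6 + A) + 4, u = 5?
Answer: 4580899/12 ≈ 3.8174e+5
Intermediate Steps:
G(A) = -10/9 - A/9 (G(A) = -((6 + A) + 4)/9 = -(10 + A)/9 = -10/9 - A/9)
B(P, E) = -5*E/3 (B(P, E) = (-10/9 - 1/9*5)*E = (-10/9 - 5/9)*E = -5*E/3)
Z = -11929 (Z = 151*(-79) = -11929)
r(T) = 2 - 32*T
S(V) = -2 + V/4
r(Z) - S(B(15, 23)) = (2 - 32*(-11929)) - (-2 + (-5/3*23)/4) = (2 + 381728) - (-2 + (1/4)*(-115/3)) = 381730 - (-2 - 115/12) = 381730 - 1*(-139/12) = 381730 + 139/12 = 4580899/12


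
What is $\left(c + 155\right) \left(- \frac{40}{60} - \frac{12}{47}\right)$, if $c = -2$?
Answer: $- \frac{6630}{47} \approx -141.06$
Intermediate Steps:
$\left(c + 155\right) \left(- \frac{40}{60} - \frac{12}{47}\right) = \left(-2 + 155\right) \left(- \frac{40}{60} - \frac{12}{47}\right) = 153 \left(\left(-40\right) \frac{1}{60} - \frac{12}{47}\right) = 153 \left(- \frac{2}{3} - \frac{12}{47}\right) = 153 \left(- \frac{130}{141}\right) = - \frac{6630}{47}$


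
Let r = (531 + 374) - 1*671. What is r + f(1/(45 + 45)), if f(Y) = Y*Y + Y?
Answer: 1895491/8100 ≈ 234.01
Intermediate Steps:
f(Y) = Y + Y² (f(Y) = Y² + Y = Y + Y²)
r = 234 (r = 905 - 671 = 234)
r + f(1/(45 + 45)) = 234 + (1 + 1/(45 + 45))/(45 + 45) = 234 + (1 + 1/90)/90 = 234 + (1/90)*(91/90) = 234 + 91/8100 = 1895491/8100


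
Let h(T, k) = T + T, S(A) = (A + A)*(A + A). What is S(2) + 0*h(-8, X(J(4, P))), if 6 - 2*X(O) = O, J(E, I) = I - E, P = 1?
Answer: 16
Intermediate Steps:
X(O) = 3 - O/2
S(A) = 4*A² (S(A) = (2*A)*(2*A) = 4*A²)
h(T, k) = 2*T
S(2) + 0*h(-8, X(J(4, P))) = 4*2² + 0*(2*(-8)) = 4*4 + 0*(-16) = 16 + 0 = 16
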